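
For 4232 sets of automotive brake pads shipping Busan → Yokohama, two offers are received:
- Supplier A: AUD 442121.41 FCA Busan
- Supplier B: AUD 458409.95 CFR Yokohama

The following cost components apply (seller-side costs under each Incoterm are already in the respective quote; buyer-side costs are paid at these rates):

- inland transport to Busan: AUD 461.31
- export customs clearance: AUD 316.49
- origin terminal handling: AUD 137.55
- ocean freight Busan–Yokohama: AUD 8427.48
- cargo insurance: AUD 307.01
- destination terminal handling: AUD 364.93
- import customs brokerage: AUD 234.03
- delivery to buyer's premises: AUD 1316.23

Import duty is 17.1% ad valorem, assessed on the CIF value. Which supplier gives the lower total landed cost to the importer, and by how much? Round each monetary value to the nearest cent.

Supplier A (FCA):
CIF value = FCA price + origin terminal + freight + insurance = 442121.41 + 137.55 + 8427.48 + 307.01 = 450993.45
Import duty = 450993.45 × 17.1% = 77119.88
Buyer bears (A): 137.55 + 8427.48 + 307.01 + 364.93 + 234.03 + 1316.23 = 10787.23
Landed cost (A) = invoice 442121.41 + 10787.23 + duty 77119.88 = 530028.52
Supplier B (CFR):
CIF value = CFR price + insurance = 458409.95 + 307.01 = 458716.96
Import duty = 458716.96 × 17.1% = 78440.60
Buyer bears (B): 307.01 + 364.93 + 234.03 + 1316.23 = 2222.20
Landed cost (B) = invoice 458409.95 + 2222.20 + duty 78440.60 = 539072.75
Difference = |530028.52 − 539072.75| = 9044.23

Supplier A is cheaper by AUD 9044.23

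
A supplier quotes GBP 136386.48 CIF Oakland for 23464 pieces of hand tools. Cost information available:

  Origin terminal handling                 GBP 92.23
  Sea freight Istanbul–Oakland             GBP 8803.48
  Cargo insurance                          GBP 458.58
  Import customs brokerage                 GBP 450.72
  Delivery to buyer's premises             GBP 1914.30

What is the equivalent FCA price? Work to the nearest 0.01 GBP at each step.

Not relevant to the conversion: delivery, brokerage — on the buyer under both terms; not part of either seller's price.
From CIF to FCA, the seller no longer bears: origin terminal, freight, insurance.
FCA price = 136386.48 − 92.23 − 8803.48 − 458.58 = 127032.19

FCA price: GBP 127032.19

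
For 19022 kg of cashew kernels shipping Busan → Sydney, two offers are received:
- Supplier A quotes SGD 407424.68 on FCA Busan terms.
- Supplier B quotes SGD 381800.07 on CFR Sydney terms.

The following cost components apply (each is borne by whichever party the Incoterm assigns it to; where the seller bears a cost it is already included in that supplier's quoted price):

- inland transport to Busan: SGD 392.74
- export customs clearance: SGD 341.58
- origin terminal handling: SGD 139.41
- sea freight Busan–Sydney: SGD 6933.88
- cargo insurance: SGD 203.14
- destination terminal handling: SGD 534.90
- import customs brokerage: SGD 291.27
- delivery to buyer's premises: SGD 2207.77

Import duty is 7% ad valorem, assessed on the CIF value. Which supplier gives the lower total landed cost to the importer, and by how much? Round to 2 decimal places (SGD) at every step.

Supplier A (FCA):
CIF value = FCA price + origin terminal + freight + insurance = 407424.68 + 139.41 + 6933.88 + 203.14 = 414701.11
Import duty = 414701.11 × 7% = 29029.08
Buyer bears (A): 139.41 + 6933.88 + 203.14 + 534.90 + 291.27 + 2207.77 = 10310.37
Landed cost (A) = invoice 407424.68 + 10310.37 + duty 29029.08 = 446764.13
Supplier B (CFR):
CIF value = CFR price + insurance = 381800.07 + 203.14 = 382003.21
Import duty = 382003.21 × 7% = 26740.22
Buyer bears (B): 203.14 + 534.90 + 291.27 + 2207.77 = 3237.08
Landed cost (B) = invoice 381800.07 + 3237.08 + duty 26740.22 = 411777.37
Difference = |446764.13 − 411777.37| = 34986.76

Supplier B is cheaper by SGD 34986.76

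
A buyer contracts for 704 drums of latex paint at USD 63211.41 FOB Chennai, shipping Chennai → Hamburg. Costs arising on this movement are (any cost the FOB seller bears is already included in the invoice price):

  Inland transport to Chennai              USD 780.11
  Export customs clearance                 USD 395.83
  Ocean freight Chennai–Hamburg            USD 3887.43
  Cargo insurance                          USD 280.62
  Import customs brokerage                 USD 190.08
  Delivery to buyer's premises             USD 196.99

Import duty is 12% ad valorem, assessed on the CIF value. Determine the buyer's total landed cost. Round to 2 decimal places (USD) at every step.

Total landed cost: USD 75852.07

FOB: the seller bears costs until goods are on board at the origin port; the buyer bears freight, insurance and all costs thereafter.
Already in the invoice (seller's account under FOB): inland to port, export clearance — exclude.
CIF value = FOB price + freight + insurance = 63211.41 + 3887.43 + 280.62 = 67379.46
Import duty = 67379.46 × 12% = 8085.54
Buyer bears: freight 3887.43 + insurance 280.62 + brokerage 190.08 + delivery 196.99 + duty 8085.54 = 12640.66
Landed cost = invoice 63211.41 + 12640.66 = 75852.07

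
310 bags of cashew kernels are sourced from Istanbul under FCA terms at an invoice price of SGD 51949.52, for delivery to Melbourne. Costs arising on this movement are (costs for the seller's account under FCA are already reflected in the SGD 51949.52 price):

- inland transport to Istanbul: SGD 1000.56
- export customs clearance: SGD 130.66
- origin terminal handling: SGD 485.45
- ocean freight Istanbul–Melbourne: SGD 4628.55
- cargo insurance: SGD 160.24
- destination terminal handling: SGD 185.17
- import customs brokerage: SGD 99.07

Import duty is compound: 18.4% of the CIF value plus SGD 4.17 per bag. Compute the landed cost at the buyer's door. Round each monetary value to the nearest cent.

FCA: the seller delivers export-cleared goods to the carrier; the buyer bears costs from that point.
Already in the invoice (seller's account under FCA): inland to port, export clearance — exclude.
CIF value = FCA price + origin terminal + freight + insurance = 51949.52 + 485.45 + 4628.55 + 160.24 = 57223.76
Ad valorem component: 57223.76 × 18.4% = 10529.17
Specific component: 310 × 4.17 = 1292.70
Import duty = 10529.17 + 1292.70 = 11821.87
Buyer bears: origin terminal 485.45 + freight 4628.55 + insurance 160.24 + destination terminal 185.17 + brokerage 99.07 + duty 11821.87 = 17380.35
Landed cost = invoice 51949.52 + 17380.35 = 69329.87

Total landed cost: SGD 69329.87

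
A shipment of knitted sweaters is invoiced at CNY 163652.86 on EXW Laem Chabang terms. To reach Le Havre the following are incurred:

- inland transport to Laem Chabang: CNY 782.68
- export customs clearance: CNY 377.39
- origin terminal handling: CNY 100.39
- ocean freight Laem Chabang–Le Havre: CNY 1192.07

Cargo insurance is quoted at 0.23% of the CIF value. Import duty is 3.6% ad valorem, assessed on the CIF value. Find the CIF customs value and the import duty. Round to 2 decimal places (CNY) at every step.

CIF value: CNY 166488.31; import duty: CNY 5993.58

Let C be the CIF value. C = EXW price + pre-shipment costs + freight + 0.23% × C
C − 0.23% × C = 163652.86 + 782.68 + 377.39 + 100.39 + 1192.07
0.9977 × C = 166105.39
C = 166105.39 / 0.9977 = 166488.31
Insurance premium = 0.23% × 166488.31 = 382.92
Import duty = 166488.31 × 3.6% = 5993.58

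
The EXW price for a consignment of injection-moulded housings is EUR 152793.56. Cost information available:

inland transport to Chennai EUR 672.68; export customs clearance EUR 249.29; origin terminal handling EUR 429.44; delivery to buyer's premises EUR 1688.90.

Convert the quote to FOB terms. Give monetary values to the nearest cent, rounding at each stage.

FOB price: EUR 154144.97

Not relevant to the conversion: delivery — on the buyer under both terms; not part of either seller's price.
From EXW to FOB, the seller additionally bears: inland to port, export clearance, origin terminal.
FOB price = 152793.56 + 672.68 + 249.29 + 429.44 = 154144.97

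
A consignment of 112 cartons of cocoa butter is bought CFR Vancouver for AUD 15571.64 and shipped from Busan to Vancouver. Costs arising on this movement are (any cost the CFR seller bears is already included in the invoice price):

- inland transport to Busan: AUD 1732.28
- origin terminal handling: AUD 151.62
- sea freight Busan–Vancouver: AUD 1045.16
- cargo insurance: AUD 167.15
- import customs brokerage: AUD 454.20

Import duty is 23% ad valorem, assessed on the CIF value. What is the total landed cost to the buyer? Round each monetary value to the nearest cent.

CFR: the seller pays costs through ocean freight to the destination port, but not insurance.
Already in the invoice (seller's account under CFR): inland to port, origin terminal, freight — exclude.
CIF value = CFR price + insurance = 15571.64 + 167.15 = 15738.79
Import duty = 15738.79 × 23% = 3619.92
Buyer bears: insurance 167.15 + brokerage 454.20 + duty 3619.92 = 4241.27
Landed cost = invoice 15571.64 + 4241.27 = 19812.91

Total landed cost: AUD 19812.91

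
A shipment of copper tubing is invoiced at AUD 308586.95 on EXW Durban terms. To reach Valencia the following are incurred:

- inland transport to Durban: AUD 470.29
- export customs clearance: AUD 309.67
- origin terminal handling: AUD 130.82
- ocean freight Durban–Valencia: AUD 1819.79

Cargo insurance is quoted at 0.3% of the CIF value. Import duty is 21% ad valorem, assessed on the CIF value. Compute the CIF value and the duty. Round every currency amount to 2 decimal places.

Let C be the CIF value. C = EXW price + pre-shipment costs + freight + 0.3% × C
C − 0.3% × C = 308586.95 + 470.29 + 309.67 + 130.82 + 1819.79
0.997 × C = 311317.52
C = 311317.52 / 0.997 = 312254.28
Insurance premium = 0.3% × 312254.28 = 936.76
Import duty = 312254.28 × 21% = 65573.40

CIF value: AUD 312254.28; import duty: AUD 65573.40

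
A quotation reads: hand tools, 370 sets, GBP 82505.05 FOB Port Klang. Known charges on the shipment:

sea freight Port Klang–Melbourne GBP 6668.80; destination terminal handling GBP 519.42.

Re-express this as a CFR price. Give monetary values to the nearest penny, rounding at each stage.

CFR price: GBP 89173.85

Not relevant to the conversion: destination terminal — on the buyer under both terms; not part of either seller's price.
From FOB to CFR, the seller additionally bears: freight.
CFR price = 82505.05 + 6668.80 = 89173.85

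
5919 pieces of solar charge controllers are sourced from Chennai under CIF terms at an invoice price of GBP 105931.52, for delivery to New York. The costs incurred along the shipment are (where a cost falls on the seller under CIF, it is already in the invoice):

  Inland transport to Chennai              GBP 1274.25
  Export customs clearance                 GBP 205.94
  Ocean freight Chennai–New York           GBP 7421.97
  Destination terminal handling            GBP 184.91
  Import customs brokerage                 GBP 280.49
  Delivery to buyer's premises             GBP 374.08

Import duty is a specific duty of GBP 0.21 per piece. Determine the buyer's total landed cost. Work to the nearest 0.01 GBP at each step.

CIF: the seller pays costs through ocean freight and marine insurance to the destination port.
Already in the invoice (seller's account under CIF): inland to port, export clearance, freight — exclude.
The CIF price already equals the CIF value: 105931.52
Import duty = 5919 × 0.21 = 1242.99
Buyer bears: destination terminal 184.91 + brokerage 280.49 + delivery 374.08 + duty 1242.99 = 2082.47
Landed cost = invoice 105931.52 + 2082.47 = 108013.99

Total landed cost: GBP 108013.99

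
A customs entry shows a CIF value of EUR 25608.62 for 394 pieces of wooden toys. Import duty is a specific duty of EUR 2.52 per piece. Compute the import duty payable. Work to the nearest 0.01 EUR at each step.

Import duty = 394 × 2.52 = 992.88

Import duty: EUR 992.88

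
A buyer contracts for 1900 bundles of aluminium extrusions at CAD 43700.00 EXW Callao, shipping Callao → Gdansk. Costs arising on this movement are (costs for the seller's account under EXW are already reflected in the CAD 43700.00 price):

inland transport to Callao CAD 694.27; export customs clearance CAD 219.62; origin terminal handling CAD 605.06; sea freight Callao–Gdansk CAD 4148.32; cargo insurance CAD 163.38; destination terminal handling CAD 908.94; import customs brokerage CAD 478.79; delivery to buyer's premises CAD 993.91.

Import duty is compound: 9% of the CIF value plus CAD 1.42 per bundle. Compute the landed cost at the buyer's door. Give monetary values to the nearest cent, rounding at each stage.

EXW: the seller makes goods available at their premises; the buyer bears all onward costs.
CIF value = EXW price + inland to port + export clearance + origin terminal + freight + insurance = 43700.00 + 694.27 + 219.62 + 605.06 + 4148.32 + 163.38 = 49530.65
Ad valorem component: 49530.65 × 9% = 4457.76
Specific component: 1900 × 1.42 = 2698.00
Import duty = 4457.76 + 2698.00 = 7155.76
Buyer bears: inland to port 694.27 + export clearance 219.62 + origin terminal 605.06 + freight 4148.32 + insurance 163.38 + destination terminal 908.94 + brokerage 478.79 + delivery 993.91 + duty 7155.76 = 15368.05
Landed cost = invoice 43700.00 + 15368.05 = 59068.05

Total landed cost: CAD 59068.05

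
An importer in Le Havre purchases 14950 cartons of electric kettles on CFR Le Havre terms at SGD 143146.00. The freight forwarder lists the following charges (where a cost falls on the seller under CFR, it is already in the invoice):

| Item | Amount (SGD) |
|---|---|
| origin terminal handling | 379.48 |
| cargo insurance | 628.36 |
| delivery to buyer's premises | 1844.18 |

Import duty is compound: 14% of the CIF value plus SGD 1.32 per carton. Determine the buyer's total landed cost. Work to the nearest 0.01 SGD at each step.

Total landed cost: SGD 185480.95

CFR: the seller pays costs through ocean freight to the destination port, but not insurance.
Already in the invoice (seller's account under CFR): origin terminal — exclude.
CIF value = CFR price + insurance = 143146.00 + 628.36 = 143774.36
Ad valorem component: 143774.36 × 14% = 20128.41
Specific component: 14950 × 1.32 = 19734.00
Import duty = 20128.41 + 19734.00 = 39862.41
Buyer bears: insurance 628.36 + delivery 1844.18 + duty 39862.41 = 42334.95
Landed cost = invoice 143146.00 + 42334.95 = 185480.95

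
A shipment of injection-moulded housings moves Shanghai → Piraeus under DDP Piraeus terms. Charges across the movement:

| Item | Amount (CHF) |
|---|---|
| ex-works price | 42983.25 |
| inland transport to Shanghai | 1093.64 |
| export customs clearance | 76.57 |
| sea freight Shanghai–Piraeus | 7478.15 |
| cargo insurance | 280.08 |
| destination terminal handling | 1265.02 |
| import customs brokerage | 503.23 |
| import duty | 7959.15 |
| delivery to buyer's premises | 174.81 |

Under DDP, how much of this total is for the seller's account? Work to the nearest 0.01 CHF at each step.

Seller's account: CHF 61813.90

DDP: the seller bears all costs including import duty.
Seller's account: goods 42983.25 + inland to port 1093.64 + export clearance 76.57 + freight 7478.15 + insurance 280.08 + destination terminal 1265.02 + brokerage 503.23 + duty 7959.15 + delivery 174.81 = 61813.90
Buyer's account: 0.00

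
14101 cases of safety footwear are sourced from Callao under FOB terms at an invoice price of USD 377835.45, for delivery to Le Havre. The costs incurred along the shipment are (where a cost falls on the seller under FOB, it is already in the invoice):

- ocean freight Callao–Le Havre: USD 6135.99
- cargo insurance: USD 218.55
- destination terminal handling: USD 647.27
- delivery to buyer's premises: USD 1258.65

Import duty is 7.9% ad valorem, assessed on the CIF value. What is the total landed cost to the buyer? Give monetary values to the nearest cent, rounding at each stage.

Total landed cost: USD 416446.92

FOB: the seller bears costs until goods are on board at the origin port; the buyer bears freight, insurance and all costs thereafter.
CIF value = FOB price + freight + insurance = 377835.45 + 6135.99 + 218.55 = 384189.99
Import duty = 384189.99 × 7.9% = 30351.01
Buyer bears: freight 6135.99 + insurance 218.55 + destination terminal 647.27 + delivery 1258.65 + duty 30351.01 = 38611.47
Landed cost = invoice 377835.45 + 38611.47 = 416446.92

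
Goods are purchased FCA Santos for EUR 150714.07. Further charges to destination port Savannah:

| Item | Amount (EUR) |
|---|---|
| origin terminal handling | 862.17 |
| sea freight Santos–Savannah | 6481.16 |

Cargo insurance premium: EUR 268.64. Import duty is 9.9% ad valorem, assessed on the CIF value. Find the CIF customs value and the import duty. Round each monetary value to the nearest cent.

CIF value: EUR 158326.04; import duty: EUR 15674.28

CIF = FCA price + pre-shipment costs + freight + insurance
CIF = 150714.07 + 862.17 + 6481.16 + 268.64 = 158326.04
Import duty = 158326.04 × 9.9% = 15674.28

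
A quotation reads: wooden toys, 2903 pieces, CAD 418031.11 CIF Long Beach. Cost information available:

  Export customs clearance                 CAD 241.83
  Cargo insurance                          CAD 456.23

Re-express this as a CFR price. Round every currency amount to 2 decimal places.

CFR price: CAD 417574.88

Not relevant to the conversion: export clearance — on the seller under both CIF and CFR; already in the CIF price and stays in the CFR price.
From CIF to CFR, the seller no longer bears: insurance.
CFR price = 418031.11 − 456.23 = 417574.88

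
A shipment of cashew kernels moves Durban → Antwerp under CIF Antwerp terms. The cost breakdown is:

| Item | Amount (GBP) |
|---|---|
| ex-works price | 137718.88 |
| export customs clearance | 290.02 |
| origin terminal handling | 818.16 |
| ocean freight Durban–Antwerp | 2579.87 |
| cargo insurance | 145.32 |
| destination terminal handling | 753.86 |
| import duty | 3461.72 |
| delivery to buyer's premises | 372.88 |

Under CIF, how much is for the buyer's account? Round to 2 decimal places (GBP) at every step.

CIF: the seller pays costs through ocean freight and marine insurance to the destination port.
Seller's account: goods 137718.88 + export clearance 290.02 + origin terminal 818.16 + freight 2579.87 + insurance 145.32 = 141552.25
Buyer's account: destination terminal 753.86 + duty 3461.72 + delivery 372.88 = 4588.46

Buyer's account: GBP 4588.46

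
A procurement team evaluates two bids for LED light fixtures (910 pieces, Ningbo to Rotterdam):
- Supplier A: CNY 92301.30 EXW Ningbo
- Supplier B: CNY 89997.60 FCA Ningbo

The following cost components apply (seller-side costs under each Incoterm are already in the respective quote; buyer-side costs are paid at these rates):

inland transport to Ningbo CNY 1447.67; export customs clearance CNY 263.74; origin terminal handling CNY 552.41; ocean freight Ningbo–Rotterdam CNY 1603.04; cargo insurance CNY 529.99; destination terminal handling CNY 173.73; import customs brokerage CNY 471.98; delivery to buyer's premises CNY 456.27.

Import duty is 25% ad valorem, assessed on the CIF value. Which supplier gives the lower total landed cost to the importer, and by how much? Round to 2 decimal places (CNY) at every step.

Supplier A (EXW):
CIF value = EXW price + inland to port + export clearance + origin terminal + freight + insurance = 92301.30 + 1447.67 + 263.74 + 552.41 + 1603.04 + 529.99 = 96698.15
Import duty = 96698.15 × 25% = 24174.54
Buyer bears (A): 1447.67 + 263.74 + 552.41 + 1603.04 + 529.99 + 173.73 + 471.98 + 456.27 = 5498.83
Landed cost (A) = invoice 92301.30 + 5498.83 + duty 24174.54 = 121974.67
Supplier B (FCA):
CIF value = FCA price + origin terminal + freight + insurance = 89997.60 + 552.41 + 1603.04 + 529.99 = 92683.04
Import duty = 92683.04 × 25% = 23170.76
Buyer bears (B): 552.41 + 1603.04 + 529.99 + 173.73 + 471.98 + 456.27 = 3787.42
Landed cost (B) = invoice 89997.60 + 3787.42 + duty 23170.76 = 116955.78
Difference = |121974.67 − 116955.78| = 5018.89

Supplier B is cheaper by CNY 5018.89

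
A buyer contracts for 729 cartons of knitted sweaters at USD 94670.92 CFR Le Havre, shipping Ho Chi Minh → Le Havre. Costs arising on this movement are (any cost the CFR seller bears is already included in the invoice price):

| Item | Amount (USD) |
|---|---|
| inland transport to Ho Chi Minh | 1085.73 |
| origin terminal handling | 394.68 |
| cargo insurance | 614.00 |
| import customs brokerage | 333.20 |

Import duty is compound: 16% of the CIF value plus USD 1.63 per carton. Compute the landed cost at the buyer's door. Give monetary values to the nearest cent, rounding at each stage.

CFR: the seller pays costs through ocean freight to the destination port, but not insurance.
Already in the invoice (seller's account under CFR): inland to port, origin terminal — exclude.
CIF value = CFR price + insurance = 94670.92 + 614.00 = 95284.92
Ad valorem component: 95284.92 × 16% = 15245.59
Specific component: 729 × 1.63 = 1188.27
Import duty = 15245.59 + 1188.27 = 16433.86
Buyer bears: insurance 614.00 + brokerage 333.20 + duty 16433.86 = 17381.06
Landed cost = invoice 94670.92 + 17381.06 = 112051.98

Total landed cost: USD 112051.98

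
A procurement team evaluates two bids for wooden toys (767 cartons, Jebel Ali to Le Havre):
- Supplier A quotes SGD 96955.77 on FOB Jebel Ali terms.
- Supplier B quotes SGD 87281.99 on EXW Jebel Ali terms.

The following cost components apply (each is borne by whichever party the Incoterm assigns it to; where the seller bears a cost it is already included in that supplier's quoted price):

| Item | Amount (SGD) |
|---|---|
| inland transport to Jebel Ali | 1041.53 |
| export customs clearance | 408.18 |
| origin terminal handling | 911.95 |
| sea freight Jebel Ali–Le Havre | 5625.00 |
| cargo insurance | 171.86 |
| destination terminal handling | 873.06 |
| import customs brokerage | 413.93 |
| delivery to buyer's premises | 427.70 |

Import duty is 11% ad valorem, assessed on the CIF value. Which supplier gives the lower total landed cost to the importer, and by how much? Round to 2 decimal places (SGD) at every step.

Supplier A (FOB):
CIF value = FOB price + freight + insurance = 96955.77 + 5625.00 + 171.86 = 102752.63
Import duty = 102752.63 × 11% = 11302.79
Buyer bears (A): 5625.00 + 171.86 + 873.06 + 413.93 + 427.70 = 7511.55
Landed cost (A) = invoice 96955.77 + 7511.55 + duty 11302.79 = 115770.11
Supplier B (EXW):
CIF value = EXW price + inland to port + export clearance + origin terminal + freight + insurance = 87281.99 + 1041.53 + 408.18 + 911.95 + 5625.00 + 171.86 = 95440.51
Import duty = 95440.51 × 11% = 10498.46
Buyer bears (B): 1041.53 + 408.18 + 911.95 + 5625.00 + 171.86 + 873.06 + 413.93 + 427.70 = 9873.21
Landed cost (B) = invoice 87281.99 + 9873.21 + duty 10498.46 = 107653.66
Difference = |115770.11 − 107653.66| = 8116.45

Supplier B is cheaper by SGD 8116.45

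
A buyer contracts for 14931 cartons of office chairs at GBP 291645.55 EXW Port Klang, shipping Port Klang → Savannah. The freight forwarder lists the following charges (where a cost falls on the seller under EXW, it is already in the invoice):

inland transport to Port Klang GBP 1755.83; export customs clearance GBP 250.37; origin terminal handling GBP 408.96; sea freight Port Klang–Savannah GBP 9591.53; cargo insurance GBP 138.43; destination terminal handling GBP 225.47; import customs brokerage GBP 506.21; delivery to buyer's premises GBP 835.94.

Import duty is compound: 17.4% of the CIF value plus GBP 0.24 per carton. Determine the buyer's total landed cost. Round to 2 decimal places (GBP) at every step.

EXW: the seller makes goods available at their premises; the buyer bears all onward costs.
CIF value = EXW price + inland to port + export clearance + origin terminal + freight + insurance = 291645.55 + 1755.83 + 250.37 + 408.96 + 9591.53 + 138.43 = 303790.67
Ad valorem component: 303790.67 × 17.4% = 52859.58
Specific component: 14931 × 0.24 = 3583.44
Import duty = 52859.58 + 3583.44 = 56443.02
Buyer bears: inland to port 1755.83 + export clearance 250.37 + origin terminal 408.96 + freight 9591.53 + insurance 138.43 + destination terminal 225.47 + brokerage 506.21 + delivery 835.94 + duty 56443.02 = 70155.76
Landed cost = invoice 291645.55 + 70155.76 = 361801.31

Total landed cost: GBP 361801.31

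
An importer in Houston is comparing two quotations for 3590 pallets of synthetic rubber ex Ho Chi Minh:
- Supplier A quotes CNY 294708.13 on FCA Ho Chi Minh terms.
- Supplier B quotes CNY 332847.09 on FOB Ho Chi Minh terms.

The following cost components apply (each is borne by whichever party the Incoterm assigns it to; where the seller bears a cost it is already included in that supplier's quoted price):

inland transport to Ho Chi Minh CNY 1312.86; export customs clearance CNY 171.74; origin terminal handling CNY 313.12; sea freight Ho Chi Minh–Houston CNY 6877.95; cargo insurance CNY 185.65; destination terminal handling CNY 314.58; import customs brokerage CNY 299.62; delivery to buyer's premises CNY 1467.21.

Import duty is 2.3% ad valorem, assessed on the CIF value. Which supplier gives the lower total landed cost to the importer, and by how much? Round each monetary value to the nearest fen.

Supplier A is cheaper by CNY 38695.84

Supplier A (FCA):
CIF value = FCA price + origin terminal + freight + insurance = 294708.13 + 313.12 + 6877.95 + 185.65 = 302084.85
Import duty = 302084.85 × 2.3% = 6947.95
Buyer bears (A): 313.12 + 6877.95 + 185.65 + 314.58 + 299.62 + 1467.21 = 9458.13
Landed cost (A) = invoice 294708.13 + 9458.13 + duty 6947.95 = 311114.21
Supplier B (FOB):
CIF value = FOB price + freight + insurance = 332847.09 + 6877.95 + 185.65 = 339910.69
Import duty = 339910.69 × 2.3% = 7817.95
Buyer bears (B): 6877.95 + 185.65 + 314.58 + 299.62 + 1467.21 = 9145.01
Landed cost (B) = invoice 332847.09 + 9145.01 + duty 7817.95 = 349810.05
Difference = |311114.21 − 349810.05| = 38695.84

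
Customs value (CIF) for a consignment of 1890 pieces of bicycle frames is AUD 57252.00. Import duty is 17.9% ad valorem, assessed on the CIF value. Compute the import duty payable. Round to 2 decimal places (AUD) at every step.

Import duty: AUD 10248.11

Import duty = 57252.00 × 17.9% = 10248.11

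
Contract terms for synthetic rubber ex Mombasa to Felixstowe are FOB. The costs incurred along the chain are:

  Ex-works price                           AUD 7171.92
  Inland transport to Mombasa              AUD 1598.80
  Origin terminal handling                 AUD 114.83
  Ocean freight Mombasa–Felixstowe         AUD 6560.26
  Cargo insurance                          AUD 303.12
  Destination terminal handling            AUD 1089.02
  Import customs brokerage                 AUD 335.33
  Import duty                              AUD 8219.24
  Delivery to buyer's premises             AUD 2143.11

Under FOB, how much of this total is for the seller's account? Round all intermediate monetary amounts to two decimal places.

FOB: the seller bears costs until goods are on board at the origin port; the buyer bears freight, insurance and all costs thereafter.
Seller's account: goods 7171.92 + inland to port 1598.80 + origin terminal 114.83 = 8885.55
Buyer's account: freight 6560.26 + insurance 303.12 + destination terminal 1089.02 + brokerage 335.33 + duty 8219.24 + delivery 2143.11 = 18650.08

Seller's account: AUD 8885.55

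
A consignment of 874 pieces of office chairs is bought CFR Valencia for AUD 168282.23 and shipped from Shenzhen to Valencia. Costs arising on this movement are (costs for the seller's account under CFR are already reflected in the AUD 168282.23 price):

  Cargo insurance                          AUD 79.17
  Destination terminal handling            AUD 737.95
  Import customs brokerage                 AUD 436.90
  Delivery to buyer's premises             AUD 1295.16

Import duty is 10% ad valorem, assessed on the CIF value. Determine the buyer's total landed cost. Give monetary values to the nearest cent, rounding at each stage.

CFR: the seller pays costs through ocean freight to the destination port, but not insurance.
CIF value = CFR price + insurance = 168282.23 + 79.17 = 168361.40
Import duty = 168361.40 × 10% = 16836.14
Buyer bears: insurance 79.17 + destination terminal 737.95 + brokerage 436.90 + delivery 1295.16 + duty 16836.14 = 19385.32
Landed cost = invoice 168282.23 + 19385.32 = 187667.55

Total landed cost: AUD 187667.55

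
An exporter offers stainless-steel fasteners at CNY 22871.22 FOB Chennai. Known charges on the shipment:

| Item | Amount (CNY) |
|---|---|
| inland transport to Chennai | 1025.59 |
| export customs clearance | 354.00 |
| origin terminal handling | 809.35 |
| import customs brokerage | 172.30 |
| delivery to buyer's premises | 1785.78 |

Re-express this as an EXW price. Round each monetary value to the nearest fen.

Not relevant to the conversion: brokerage, delivery — on the buyer under both terms; not part of either seller's price.
From FOB to EXW, the seller no longer bears: inland to port, export clearance, origin terminal.
EXW price = 22871.22 − 1025.59 − 354.00 − 809.35 = 20682.28

EXW price: CNY 20682.28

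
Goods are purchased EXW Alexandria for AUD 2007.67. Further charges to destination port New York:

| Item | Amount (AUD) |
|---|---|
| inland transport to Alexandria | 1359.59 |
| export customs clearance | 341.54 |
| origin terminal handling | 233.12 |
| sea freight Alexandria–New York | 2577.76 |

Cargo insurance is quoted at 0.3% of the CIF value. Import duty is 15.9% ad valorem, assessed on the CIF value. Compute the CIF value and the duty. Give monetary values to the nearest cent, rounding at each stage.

Let C be the CIF value. C = EXW price + pre-shipment costs + freight + 0.3% × C
C − 0.3% × C = 2007.67 + 1359.59 + 341.54 + 233.12 + 2577.76
0.997 × C = 6519.68
C = 6519.68 / 0.997 = 6539.30
Insurance premium = 0.3% × 6539.30 = 19.62
Import duty = 6539.30 × 15.9% = 1039.75

CIF value: AUD 6539.30; import duty: AUD 1039.75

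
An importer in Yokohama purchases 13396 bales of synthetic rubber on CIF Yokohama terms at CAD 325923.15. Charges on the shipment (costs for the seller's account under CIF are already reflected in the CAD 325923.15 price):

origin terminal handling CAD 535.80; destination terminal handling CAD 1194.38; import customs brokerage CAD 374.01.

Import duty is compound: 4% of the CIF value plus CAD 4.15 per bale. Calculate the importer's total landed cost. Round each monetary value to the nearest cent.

Total landed cost: CAD 396121.87

CIF: the seller pays costs through ocean freight and marine insurance to the destination port.
Already in the invoice (seller's account under CIF): origin terminal — exclude.
The CIF price already equals the CIF value: 325923.15
Ad valorem component: 325923.15 × 4% = 13036.93
Specific component: 13396 × 4.15 = 55593.40
Import duty = 13036.93 + 55593.40 = 68630.33
Buyer bears: destination terminal 1194.38 + brokerage 374.01 + duty 68630.33 = 70198.72
Landed cost = invoice 325923.15 + 70198.72 = 396121.87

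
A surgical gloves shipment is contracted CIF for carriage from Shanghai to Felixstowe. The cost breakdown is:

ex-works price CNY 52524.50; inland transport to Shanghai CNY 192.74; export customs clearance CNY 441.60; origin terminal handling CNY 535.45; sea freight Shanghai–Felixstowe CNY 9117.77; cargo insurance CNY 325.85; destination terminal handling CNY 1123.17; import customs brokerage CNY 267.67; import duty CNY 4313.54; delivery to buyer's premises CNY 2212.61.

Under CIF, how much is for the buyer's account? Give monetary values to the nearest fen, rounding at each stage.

Buyer's account: CNY 7916.99

CIF: the seller pays costs through ocean freight and marine insurance to the destination port.
Seller's account: goods 52524.50 + inland to port 192.74 + export clearance 441.60 + origin terminal 535.45 + freight 9117.77 + insurance 325.85 = 63137.91
Buyer's account: destination terminal 1123.17 + brokerage 267.67 + duty 4313.54 + delivery 2212.61 = 7916.99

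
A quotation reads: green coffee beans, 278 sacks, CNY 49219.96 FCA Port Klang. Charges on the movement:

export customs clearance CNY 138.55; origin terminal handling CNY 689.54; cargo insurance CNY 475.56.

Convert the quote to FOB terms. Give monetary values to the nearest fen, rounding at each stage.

FOB price: CNY 49909.50

Not relevant to the conversion: export clearance — on the seller under both FCA and FOB; already in the FCA price and stays in the FOB price. insurance — on the buyer under both terms; not part of either seller's price.
From FCA to FOB, the seller additionally bears: origin terminal.
FOB price = 49219.96 + 689.54 = 49909.50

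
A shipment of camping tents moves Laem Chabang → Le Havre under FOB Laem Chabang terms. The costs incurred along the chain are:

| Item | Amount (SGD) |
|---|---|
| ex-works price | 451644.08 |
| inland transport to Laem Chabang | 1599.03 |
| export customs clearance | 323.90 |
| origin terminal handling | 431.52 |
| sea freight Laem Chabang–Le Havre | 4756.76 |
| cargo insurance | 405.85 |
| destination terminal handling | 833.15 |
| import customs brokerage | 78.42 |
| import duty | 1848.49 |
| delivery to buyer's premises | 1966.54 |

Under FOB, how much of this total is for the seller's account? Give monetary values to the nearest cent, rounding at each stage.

Seller's account: SGD 453998.53

FOB: the seller bears costs until goods are on board at the origin port; the buyer bears freight, insurance and all costs thereafter.
Seller's account: goods 451644.08 + inland to port 1599.03 + export clearance 323.90 + origin terminal 431.52 = 453998.53
Buyer's account: freight 4756.76 + insurance 405.85 + destination terminal 833.15 + brokerage 78.42 + duty 1848.49 + delivery 1966.54 = 9889.21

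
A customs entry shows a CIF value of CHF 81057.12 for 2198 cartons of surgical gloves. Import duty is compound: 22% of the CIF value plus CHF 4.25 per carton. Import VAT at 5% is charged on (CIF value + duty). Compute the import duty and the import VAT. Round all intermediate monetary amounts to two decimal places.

Import duty: CHF 27174.07; import VAT: CHF 5411.56

Ad valorem component: 81057.12 × 22% = 17832.57
Specific component: 2198 × 4.25 = 9341.50
Import duty = 17832.57 + 9341.50 = 27174.07
VAT base = CIF + duty = 81057.12 + 27174.07 = 108231.19
Import VAT = 108231.19 × 5% = 5411.56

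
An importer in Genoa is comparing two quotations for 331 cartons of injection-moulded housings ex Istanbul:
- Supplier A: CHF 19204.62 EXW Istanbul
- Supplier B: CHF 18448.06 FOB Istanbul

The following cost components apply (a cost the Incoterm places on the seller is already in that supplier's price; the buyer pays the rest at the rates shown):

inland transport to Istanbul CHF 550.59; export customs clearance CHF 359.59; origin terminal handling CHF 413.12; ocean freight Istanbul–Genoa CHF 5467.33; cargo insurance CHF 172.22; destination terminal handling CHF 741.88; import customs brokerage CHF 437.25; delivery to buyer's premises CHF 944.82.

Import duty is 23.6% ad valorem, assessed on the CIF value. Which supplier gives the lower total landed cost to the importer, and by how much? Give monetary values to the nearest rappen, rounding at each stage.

Supplier A (EXW):
CIF value = EXW price + inland to port + export clearance + origin terminal + freight + insurance = 19204.62 + 550.59 + 359.59 + 413.12 + 5467.33 + 172.22 = 26167.47
Import duty = 26167.47 × 23.6% = 6175.52
Buyer bears (A): 550.59 + 359.59 + 413.12 + 5467.33 + 172.22 + 741.88 + 437.25 + 944.82 = 9086.80
Landed cost (A) = invoice 19204.62 + 9086.80 + duty 6175.52 = 34466.94
Supplier B (FOB):
CIF value = FOB price + freight + insurance = 18448.06 + 5467.33 + 172.22 = 24087.61
Import duty = 24087.61 × 23.6% = 5684.68
Buyer bears (B): 5467.33 + 172.22 + 741.88 + 437.25 + 944.82 = 7763.50
Landed cost (B) = invoice 18448.06 + 7763.50 + duty 5684.68 = 31896.24
Difference = |34466.94 − 31896.24| = 2570.70

Supplier B is cheaper by CHF 2570.70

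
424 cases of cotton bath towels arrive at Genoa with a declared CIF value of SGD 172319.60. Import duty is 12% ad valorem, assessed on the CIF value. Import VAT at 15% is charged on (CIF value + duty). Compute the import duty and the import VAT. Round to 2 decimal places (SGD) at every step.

Import duty = 172319.60 × 12% = 20678.35
VAT base = CIF + duty = 172319.60 + 20678.35 = 192997.95
Import VAT = 192997.95 × 15% = 28949.69

Import duty: SGD 20678.35; import VAT: SGD 28949.69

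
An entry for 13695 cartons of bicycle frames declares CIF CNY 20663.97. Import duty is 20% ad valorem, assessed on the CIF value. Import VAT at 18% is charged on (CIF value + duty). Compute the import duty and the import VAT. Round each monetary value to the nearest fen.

Import duty: CNY 4132.79; import VAT: CNY 4463.42

Import duty = 20663.97 × 20% = 4132.79
VAT base = CIF + duty = 20663.97 + 4132.79 = 24796.76
Import VAT = 24796.76 × 18% = 4463.42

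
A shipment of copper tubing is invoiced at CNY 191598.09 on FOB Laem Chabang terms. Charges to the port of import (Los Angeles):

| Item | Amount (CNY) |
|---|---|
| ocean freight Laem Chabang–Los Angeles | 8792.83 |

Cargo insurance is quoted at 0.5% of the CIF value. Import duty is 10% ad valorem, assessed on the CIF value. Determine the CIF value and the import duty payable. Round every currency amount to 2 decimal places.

Let C be the CIF value. C = FOB price + freight + 0.5% × C
C − 0.5% × C = 191598.09 + 8792.83
0.995 × C = 200390.92
C = 200390.92 / 0.995 = 201397.91
Insurance premium = 0.5% × 201397.91 = 1006.99
Import duty = 201397.91 × 10% = 20139.79

CIF value: CNY 201397.91; import duty: CNY 20139.79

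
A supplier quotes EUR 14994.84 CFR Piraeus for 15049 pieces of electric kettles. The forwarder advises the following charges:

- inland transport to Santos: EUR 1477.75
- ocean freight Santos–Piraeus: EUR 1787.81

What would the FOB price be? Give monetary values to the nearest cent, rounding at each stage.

FOB price: EUR 13207.03

Not relevant to the conversion: inland to port — on the seller under both CFR and FOB; already in the CFR price and stays in the FOB price.
From CFR to FOB, the seller no longer bears: freight.
FOB price = 14994.84 − 1787.81 = 13207.03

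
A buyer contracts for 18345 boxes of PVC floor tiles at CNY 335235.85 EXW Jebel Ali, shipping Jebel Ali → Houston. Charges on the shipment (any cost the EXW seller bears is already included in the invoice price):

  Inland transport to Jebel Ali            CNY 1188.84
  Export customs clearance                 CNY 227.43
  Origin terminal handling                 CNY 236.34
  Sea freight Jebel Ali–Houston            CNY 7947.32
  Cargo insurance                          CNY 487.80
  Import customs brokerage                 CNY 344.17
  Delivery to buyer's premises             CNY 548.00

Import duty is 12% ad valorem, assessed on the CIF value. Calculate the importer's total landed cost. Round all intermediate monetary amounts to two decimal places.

EXW: the seller makes goods available at their premises; the buyer bears all onward costs.
CIF value = EXW price + inland to port + export clearance + origin terminal + freight + insurance = 335235.85 + 1188.84 + 227.43 + 236.34 + 7947.32 + 487.80 = 345323.58
Import duty = 345323.58 × 12% = 41438.83
Buyer bears: inland to port 1188.84 + export clearance 227.43 + origin terminal 236.34 + freight 7947.32 + insurance 487.80 + brokerage 344.17 + delivery 548.00 + duty 41438.83 = 52418.73
Landed cost = invoice 335235.85 + 52418.73 = 387654.58

Total landed cost: CNY 387654.58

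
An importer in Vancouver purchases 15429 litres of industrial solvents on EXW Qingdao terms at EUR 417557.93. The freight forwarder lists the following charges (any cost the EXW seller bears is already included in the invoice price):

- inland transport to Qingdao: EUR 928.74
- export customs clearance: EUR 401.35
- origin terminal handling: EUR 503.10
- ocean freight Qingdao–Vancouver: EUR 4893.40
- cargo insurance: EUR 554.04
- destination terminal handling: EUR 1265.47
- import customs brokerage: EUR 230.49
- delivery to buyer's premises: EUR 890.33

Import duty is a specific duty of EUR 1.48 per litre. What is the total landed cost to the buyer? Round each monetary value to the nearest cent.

EXW: the seller makes goods available at their premises; the buyer bears all onward costs.
CIF value = EXW price + inland to port + export clearance + origin terminal + freight + insurance = 417557.93 + 928.74 + 401.35 + 503.10 + 4893.40 + 554.04 = 424838.56
Import duty = 15429 × 1.48 = 22834.92
Buyer bears: inland to port 928.74 + export clearance 401.35 + origin terminal 503.10 + freight 4893.40 + insurance 554.04 + destination terminal 1265.47 + brokerage 230.49 + delivery 890.33 + duty 22834.92 = 32501.84
Landed cost = invoice 417557.93 + 32501.84 = 450059.77

Total landed cost: EUR 450059.77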